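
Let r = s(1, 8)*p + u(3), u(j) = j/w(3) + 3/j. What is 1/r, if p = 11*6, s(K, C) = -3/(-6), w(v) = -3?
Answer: 1/33 ≈ 0.030303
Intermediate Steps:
s(K, C) = ½ (s(K, C) = -3*(-⅙) = ½)
p = 66
u(j) = 3/j - j/3 (u(j) = j/(-3) + 3/j = j*(-⅓) + 3/j = -j/3 + 3/j = 3/j - j/3)
r = 33 (r = (½)*66 + (3/3 - ⅓*3) = 33 + (3*(⅓) - 1) = 33 + (1 - 1) = 33 + 0 = 33)
1/r = 1/33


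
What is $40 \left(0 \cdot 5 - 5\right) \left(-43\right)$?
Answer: $8600$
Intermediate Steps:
$40 \left(0 \cdot 5 - 5\right) \left(-43\right) = 40 \left(0 - 5\right) \left(-43\right) = 40 \left(-5\right) \left(-43\right) = \left(-200\right) \left(-43\right) = 8600$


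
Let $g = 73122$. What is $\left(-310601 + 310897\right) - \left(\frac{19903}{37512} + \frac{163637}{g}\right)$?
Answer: $\frac{134053371839}{457158744} \approx 293.23$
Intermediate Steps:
$\left(-310601 + 310897\right) - \left(\frac{19903}{37512} + \frac{163637}{g}\right) = \left(-310601 + 310897\right) - \left(\frac{19903}{37512} + \frac{163637}{73122}\right) = 296 - \frac{1265616385}{457158744} = \frac{134053371839}{457158744}$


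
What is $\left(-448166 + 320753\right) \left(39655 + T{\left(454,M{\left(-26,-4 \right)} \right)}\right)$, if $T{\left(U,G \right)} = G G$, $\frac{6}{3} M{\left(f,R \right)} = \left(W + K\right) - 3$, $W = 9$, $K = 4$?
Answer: $-5055747840$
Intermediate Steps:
$M{\left(f,R \right)} = 5$ ($M{\left(f,R \right)} = \frac{\left(9 + 4\right) - 3}{2} = \frac{13 - 3}{2} = \frac{1}{2} \cdot 10 = 5$)
$T{\left(U,G \right)} = G^{2}$
$\left(-448166 + 320753\right) \left(39655 + T{\left(454,M{\left(-26,-4 \right)} \right)}\right) = \left(-448166 + 320753\right) \left(39655 + 5^{2}\right) = - 127413 \left(39655 + 25\right) = \left(-127413\right) 39680 = -5055747840$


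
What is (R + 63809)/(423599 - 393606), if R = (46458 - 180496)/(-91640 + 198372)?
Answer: 3405164075/1600606438 ≈ 2.1274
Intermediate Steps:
R = -67019/53366 (R = -134038/106732 = -134038*1/106732 = -67019/53366 ≈ -1.2558)
(R + 63809)/(423599 - 393606) = (-67019/53366 + 63809)/(423599 - 393606) = (3405164075/53366)/29993 = (3405164075/53366)*(1/29993) = 3405164075/1600606438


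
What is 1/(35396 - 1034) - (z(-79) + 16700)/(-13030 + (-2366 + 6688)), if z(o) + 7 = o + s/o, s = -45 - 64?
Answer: 22552382281/11819359692 ≈ 1.9081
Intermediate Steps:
s = -109
z(o) = -7 + o - 109/o (z(o) = -7 + (o - 109/o) = -7 + o - 109/o)
1/(35396 - 1034) - (z(-79) + 16700)/(-13030 + (-2366 + 6688)) = 1/(35396 - 1034) - ((-7 - 79 - 109/(-79)) + 16700)/(-13030 + (-2366 + 6688)) = 1/34362 - ((-7 - 79 - 109*(-1/79)) + 16700)/(-13030 + 4322) = 1/34362 - ((-7 - 79 + 109/79) + 16700)/(-8708) = 1/34362 - (-6685/79 + 16700)*(-1)/8708 = 1/34362 - 1312615*(-1)/(79*8708) = 1/34362 - 1*(-1312615/687932) = 1/34362 + 1312615/687932 = 22552382281/11819359692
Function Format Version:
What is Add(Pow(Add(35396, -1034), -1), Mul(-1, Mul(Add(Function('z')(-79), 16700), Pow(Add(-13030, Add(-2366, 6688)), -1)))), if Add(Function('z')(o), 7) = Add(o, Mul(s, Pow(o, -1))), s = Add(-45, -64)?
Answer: Rational(22552382281, 11819359692) ≈ 1.9081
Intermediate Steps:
s = -109
Function('z')(o) = Add(-7, o, Mul(-109, Pow(o, -1))) (Function('z')(o) = Add(-7, Add(o, Mul(-109, Pow(o, -1)))) = Add(-7, o, Mul(-109, Pow(o, -1))))
Add(Pow(Add(35396, -1034), -1), Mul(-1, Mul(Add(Function('z')(-79), 16700), Pow(Add(-13030, Add(-2366, 6688)), -1)))) = Add(Pow(Add(35396, -1034), -1), Mul(-1, Mul(Add(Add(-7, -79, Mul(-109, Pow(-79, -1))), 16700), Pow(Add(-13030, Add(-2366, 6688)), -1)))) = Add(Pow(34362, -1), Mul(-1, Mul(Add(Add(-7, -79, Mul(-109, Rational(-1, 79))), 16700), Pow(Add(-13030, 4322), -1)))) = Add(Rational(1, 34362), Mul(-1, Mul(Add(Add(-7, -79, Rational(109, 79)), 16700), Pow(-8708, -1)))) = Add(Rational(1, 34362), Mul(-1, Mul(Add(Rational(-6685, 79), 16700), Rational(-1, 8708)))) = Add(Rational(1, 34362), Mul(-1, Mul(Rational(1312615, 79), Rational(-1, 8708)))) = Add(Rational(1, 34362), Mul(-1, Rational(-1312615, 687932))) = Add(Rational(1, 34362), Rational(1312615, 687932)) = Rational(22552382281, 11819359692)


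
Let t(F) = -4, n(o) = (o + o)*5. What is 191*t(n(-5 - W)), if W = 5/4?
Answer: -764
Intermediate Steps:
W = 5/4 (W = 5*(¼) = 5/4 ≈ 1.2500)
n(o) = 10*o (n(o) = (2*o)*5 = 10*o)
191*t(n(-5 - W)) = 191*(-4) = -764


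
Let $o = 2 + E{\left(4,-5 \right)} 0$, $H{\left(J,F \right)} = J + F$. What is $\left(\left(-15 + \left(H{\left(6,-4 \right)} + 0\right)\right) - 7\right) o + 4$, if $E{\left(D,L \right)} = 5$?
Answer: $-36$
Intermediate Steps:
$H{\left(J,F \right)} = F + J$
$o = 2$ ($o = 2 + 5 \cdot 0 = 2 + 0 = 2$)
$\left(\left(-15 + \left(H{\left(6,-4 \right)} + 0\right)\right) - 7\right) o + 4 = \left(\left(-15 + \left(\left(-4 + 6\right) + 0\right)\right) - 7\right) 2 + 4 = \left(\left(-15 + \left(2 + 0\right)\right) - 7\right) 2 + 4 = \left(\left(-15 + 2\right) - 7\right) 2 + 4 = \left(-13 - 7\right) 2 + 4 = \left(-20\right) 2 + 4 = -40 + 4 = -36$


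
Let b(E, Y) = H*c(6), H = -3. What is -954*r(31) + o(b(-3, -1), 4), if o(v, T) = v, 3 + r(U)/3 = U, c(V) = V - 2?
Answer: -80148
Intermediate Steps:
c(V) = -2 + V
r(U) = -9 + 3*U
b(E, Y) = -12 (b(E, Y) = -3*(-2 + 6) = -3*4 = -12)
-954*r(31) + o(b(-3, -1), 4) = -954*(-9 + 3*31) - 12 = -954*(-9 + 93) - 12 = -954*84 - 12 = -80136 - 12 = -80148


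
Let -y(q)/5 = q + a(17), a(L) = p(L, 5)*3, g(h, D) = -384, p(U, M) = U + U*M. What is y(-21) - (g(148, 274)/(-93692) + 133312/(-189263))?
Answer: -6314073432097/4433107249 ≈ -1424.3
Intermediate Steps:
p(U, M) = U + M*U
a(L) = 18*L (a(L) = (L*(1 + 5))*3 = (L*6)*3 = (6*L)*3 = 18*L)
y(q) = -1530 - 5*q (y(q) = -5*(q + 18*17) = -5*(q + 306) = -5*(306 + q) = -1530 - 5*q)
y(-21) - (g(148, 274)/(-93692) + 133312/(-189263)) = (-1530 - 5*(-21)) - (-384/(-93692) + 133312/(-189263)) = (-1530 + 105) - (-384*(-1/93692) + 133312*(-1/189263)) = -1425 - (96/23423 - 133312/189263) = -1425 - 1*(-3104397728/4433107249) = -1425 + 3104397728/4433107249 = -6314073432097/4433107249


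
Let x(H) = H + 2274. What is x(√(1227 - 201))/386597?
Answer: 2274/386597 + 3*√114/386597 ≈ 0.0059649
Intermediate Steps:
x(H) = 2274 + H
x(√(1227 - 201))/386597 = (2274 + √(1227 - 201))/386597 = (2274 + √1026)*(1/386597) = (2274 + 3*√114)*(1/386597) = 2274/386597 + 3*√114/386597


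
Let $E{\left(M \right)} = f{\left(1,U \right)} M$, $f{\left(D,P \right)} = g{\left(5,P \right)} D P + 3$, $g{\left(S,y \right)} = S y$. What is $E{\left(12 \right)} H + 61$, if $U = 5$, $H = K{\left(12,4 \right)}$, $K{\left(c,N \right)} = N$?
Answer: $6205$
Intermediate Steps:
$H = 4$
$f{\left(D,P \right)} = 3 + 5 D P^{2}$ ($f{\left(D,P \right)} = 5 P D P + 3 = 5 D P P + 3 = 5 D P^{2} + 3 = 3 + 5 D P^{2}$)
$E{\left(M \right)} = 128 M$ ($E{\left(M \right)} = \left(3 + 5 \cdot 1 \cdot 5^{2}\right) M = \left(3 + 5 \cdot 1 \cdot 25\right) M = \left(3 + 125\right) M = 128 M$)
$E{\left(12 \right)} H + 61 = 128 \cdot 12 \cdot 4 + 61 = 1536 \cdot 4 + 61 = 6144 + 61 = 6205$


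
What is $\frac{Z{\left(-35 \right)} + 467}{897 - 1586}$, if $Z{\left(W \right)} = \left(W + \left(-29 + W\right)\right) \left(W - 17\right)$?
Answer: $- \frac{5615}{689} \approx -8.1495$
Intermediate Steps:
$Z{\left(W \right)} = \left(-29 + 2 W\right) \left(-17 + W\right)$
$\frac{Z{\left(-35 \right)} + 467}{897 - 1586} = \frac{\left(493 - -2205 + 2 \left(-35\right)^{2}\right) + 467}{897 - 1586} = \frac{\left(493 + 2205 + 2 \cdot 1225\right) + 467}{-689} = \left(\left(493 + 2205 + 2450\right) + 467\right) \left(- \frac{1}{689}\right) = \left(5148 + 467\right) \left(- \frac{1}{689}\right) = 5615 \left(- \frac{1}{689}\right) = - \frac{5615}{689}$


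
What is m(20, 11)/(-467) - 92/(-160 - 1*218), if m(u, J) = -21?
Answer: 25451/88263 ≈ 0.28835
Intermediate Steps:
m(20, 11)/(-467) - 92/(-160 - 1*218) = -21/(-467) - 92/(-160 - 1*218) = -21*(-1/467) - 92/(-160 - 218) = 21/467 - 92/(-378) = 21/467 - 92*(-1/378) = 21/467 + 46/189 = 25451/88263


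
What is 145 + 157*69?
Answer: 10978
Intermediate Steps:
145 + 157*69 = 145 + 10833 = 10978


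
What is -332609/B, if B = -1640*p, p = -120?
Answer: -332609/196800 ≈ -1.6901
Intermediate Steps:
B = 196800 (B = -1640*(-120) = 196800)
-332609/B = -332609/196800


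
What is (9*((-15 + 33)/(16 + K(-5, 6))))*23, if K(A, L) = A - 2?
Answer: 414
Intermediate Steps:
K(A, L) = -2 + A
(9*((-15 + 33)/(16 + K(-5, 6))))*23 = (9*((-15 + 33)/(16 + (-2 - 5))))*23 = (9*(18/(16 - 7)))*23 = (9*(18/9))*23 = (9*(18*(⅑)))*23 = (9*2)*23 = 18*23 = 414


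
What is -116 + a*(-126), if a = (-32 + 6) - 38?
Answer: 7948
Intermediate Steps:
a = -64 (a = -26 - 38 = -64)
-116 + a*(-126) = -116 - 64*(-126) = -116 + 8064 = 7948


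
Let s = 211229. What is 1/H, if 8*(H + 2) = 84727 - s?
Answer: -4/63259 ≈ -6.3232e-5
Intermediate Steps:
H = -63259/4 (H = -2 + (84727 - 1*211229)/8 = -2 + (84727 - 211229)/8 = -2 + (⅛)*(-126502) = -2 - 63251/4 = -63259/4 ≈ -15815.)
1/H = 1/(-63259/4) = -4/63259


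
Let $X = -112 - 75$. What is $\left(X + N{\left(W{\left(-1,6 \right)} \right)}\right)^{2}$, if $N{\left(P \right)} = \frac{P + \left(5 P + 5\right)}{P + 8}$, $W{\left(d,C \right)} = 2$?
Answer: $\frac{3433609}{100} \approx 34336.0$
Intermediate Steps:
$X = -187$
$N{\left(P \right)} = \frac{5 + 6 P}{8 + P}$ ($N{\left(P \right)} = \frac{P + \left(5 + 5 P\right)}{8 + P} = \frac{5 + 6 P}{8 + P}$)
$\left(X + N{\left(W{\left(-1,6 \right)} \right)}\right)^{2} = \left(-187 + \frac{5 + 6 \cdot 2}{8 + 2}\right)^{2} = \left(-187 + \frac{5 + 12}{10}\right)^{2} = \left(-187 + \frac{1}{10} \cdot 17\right)^{2} = \left(-187 + \frac{17}{10}\right)^{2} = \left(- \frac{1853}{10}\right)^{2} = \frac{3433609}{100}$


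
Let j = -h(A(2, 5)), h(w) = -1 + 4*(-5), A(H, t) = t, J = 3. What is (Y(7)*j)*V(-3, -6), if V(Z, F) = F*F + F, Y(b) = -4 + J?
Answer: -630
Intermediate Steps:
h(w) = -21 (h(w) = -1 - 20 = -21)
Y(b) = -1 (Y(b) = -4 + 3 = -1)
V(Z, F) = F + F**2 (V(Z, F) = F**2 + F = F + F**2)
j = 21 (j = -1*(-21) = 21)
(Y(7)*j)*V(-3, -6) = (-1*21)*(-6*(1 - 6)) = -(-126)*(-5) = -21*30 = -630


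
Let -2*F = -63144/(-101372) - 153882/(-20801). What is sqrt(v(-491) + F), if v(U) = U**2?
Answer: sqrt(66994667329776025959361)/527159743 ≈ 491.00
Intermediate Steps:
F = -2114098056/527159743 (F = -(-63144/(-101372) - 153882/(-20801))/2 = -(-63144*(-1/101372) - 153882*(-1/20801))/2 = -(15786/25343 + 153882/20801)/2 = -1/2*4228196112/527159743 = -2114098056/527159743 ≈ -4.0104)
sqrt(v(-491) + F) = sqrt((-491)**2 - 2114098056/527159743) = sqrt(241081 - 2114098056/527159743) = sqrt(127086083904127/527159743) = sqrt(66994667329776025959361)/527159743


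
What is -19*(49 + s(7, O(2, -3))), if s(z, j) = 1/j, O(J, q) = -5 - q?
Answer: -1843/2 ≈ -921.50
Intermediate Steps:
-19*(49 + s(7, O(2, -3))) = -19*(49 + 1/(-5 - 1*(-3))) = -19*(49 + 1/(-5 + 3)) = -19*(49 + 1/(-2)) = -19*(49 - ½) = -19*97/2 = -1843/2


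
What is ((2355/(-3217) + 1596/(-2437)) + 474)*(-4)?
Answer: -14820821916/7839829 ≈ -1890.5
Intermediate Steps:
((2355/(-3217) + 1596/(-2437)) + 474)*(-4) = ((2355*(-1/3217) + 1596*(-1/2437)) + 474)*(-4) = ((-2355/3217 - 1596/2437) + 474)*(-4) = (-10873467/7839829 + 474)*(-4) = (3705205479/7839829)*(-4) = -14820821916/7839829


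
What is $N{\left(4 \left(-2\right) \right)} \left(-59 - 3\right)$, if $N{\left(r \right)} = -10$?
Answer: $620$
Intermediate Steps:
$N{\left(4 \left(-2\right) \right)} \left(-59 - 3\right) = - 10 \left(-59 - 3\right) = \left(-10\right) \left(-62\right) = 620$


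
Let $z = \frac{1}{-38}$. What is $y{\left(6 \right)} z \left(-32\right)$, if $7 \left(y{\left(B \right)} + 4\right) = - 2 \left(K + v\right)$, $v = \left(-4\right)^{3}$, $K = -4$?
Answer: $\frac{1728}{133} \approx 12.992$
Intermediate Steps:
$v = -64$
$y{\left(B \right)} = \frac{108}{7}$ ($y{\left(B \right)} = -4 + \frac{\left(-2\right) \left(-4 - 64\right)}{7} = -4 + \frac{\left(-2\right) \left(-68\right)}{7} = -4 + \frac{1}{7} \cdot 136 = -4 + \frac{136}{7} = \frac{108}{7}$)
$z = - \frac{1}{38} \approx -0.026316$
$y{\left(6 \right)} z \left(-32\right) = \frac{108}{7} \left(- \frac{1}{38}\right) \left(-32\right) = \left(- \frac{54}{133}\right) \left(-32\right) = \frac{1728}{133}$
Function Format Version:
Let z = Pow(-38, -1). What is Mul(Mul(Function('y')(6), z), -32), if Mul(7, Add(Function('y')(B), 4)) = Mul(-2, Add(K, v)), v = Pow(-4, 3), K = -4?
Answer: Rational(1728, 133) ≈ 12.992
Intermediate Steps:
v = -64
Function('y')(B) = Rational(108, 7) (Function('y')(B) = Add(-4, Mul(Rational(1, 7), Mul(-2, Add(-4, -64)))) = Add(-4, Mul(Rational(1, 7), Mul(-2, -68))) = Add(-4, Mul(Rational(1, 7), 136)) = Add(-4, Rational(136, 7)) = Rational(108, 7))
z = Rational(-1, 38) ≈ -0.026316
Mul(Mul(Function('y')(6), z), -32) = Mul(Mul(Rational(108, 7), Rational(-1, 38)), -32) = Mul(Rational(-54, 133), -32) = Rational(1728, 133)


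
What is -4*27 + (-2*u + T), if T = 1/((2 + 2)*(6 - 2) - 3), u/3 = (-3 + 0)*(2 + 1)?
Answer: -701/13 ≈ -53.923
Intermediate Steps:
u = -27 (u = 3*((-3 + 0)*(2 + 1)) = 3*(-3*3) = 3*(-9) = -27)
T = 1/13 (T = 1/(4*4 - 3) = 1/(16 - 3) = 1/13 ≈ 0.076923)
-4*27 + (-2*u + T) = -4*27 + (-2*(-27) + 1/13) = -108 + (54 + 1/13) = -108 + 703/13 = -701/13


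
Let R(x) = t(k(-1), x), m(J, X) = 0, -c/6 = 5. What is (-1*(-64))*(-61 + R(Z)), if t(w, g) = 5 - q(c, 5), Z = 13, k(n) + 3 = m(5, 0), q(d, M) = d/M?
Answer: -3200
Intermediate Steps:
c = -30 (c = -6*5 = -30)
k(n) = -3 (k(n) = -3 + 0 = -3)
t(w, g) = 11 (t(w, g) = 5 - (-30)/5 = 5 - 1*(-6) = 5 + 6 = 11)
R(x) = 11
(-1*(-64))*(-61 + R(Z)) = (-1*(-64))*(-61 + 11) = 64*(-50) = -3200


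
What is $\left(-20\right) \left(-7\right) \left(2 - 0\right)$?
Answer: $280$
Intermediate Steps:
$\left(-20\right) \left(-7\right) \left(2 - 0\right) = 140 \left(2 + 0\right) = 140 \cdot 2 = 280$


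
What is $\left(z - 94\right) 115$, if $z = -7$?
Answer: $-11615$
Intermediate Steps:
$\left(z - 94\right) 115 = \left(-7 - 94\right) 115 = \left(-101\right) 115 = -11615$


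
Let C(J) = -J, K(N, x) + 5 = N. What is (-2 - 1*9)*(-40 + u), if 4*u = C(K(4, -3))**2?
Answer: 1749/4 ≈ 437.25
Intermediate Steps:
K(N, x) = -5 + N
u = 1/4 (u = (-(-5 + 4))**2/4 = (-1*(-1))**2/4 = (1/4)*1**2 = (1/4)*1 = 1/4 ≈ 0.25000)
(-2 - 1*9)*(-40 + u) = (-2 - 1*9)*(-40 + 1/4) = (-2 - 9)*(-159/4) = -11*(-159/4) = 1749/4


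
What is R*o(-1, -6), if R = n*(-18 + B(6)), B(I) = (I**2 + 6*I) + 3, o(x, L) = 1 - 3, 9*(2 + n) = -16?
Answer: 1292/3 ≈ 430.67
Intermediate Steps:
n = -34/9 (n = -2 + (1/9)*(-16) = -2 - 16/9 = -34/9 ≈ -3.7778)
o(x, L) = -2
B(I) = 3 + I**2 + 6*I
R = -646/3 (R = -34*(-18 + (3 + 6**2 + 6*6))/9 = -34*(-18 + (3 + 36 + 36))/9 = -34*(-18 + 75)/9 = -34/9*57 = -646/3 ≈ -215.33)
R*o(-1, -6) = -646/3*(-2) = 1292/3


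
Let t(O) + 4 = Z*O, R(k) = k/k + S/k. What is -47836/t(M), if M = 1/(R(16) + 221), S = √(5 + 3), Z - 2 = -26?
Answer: 19370123849/1663487 + 287016*√2/1663487 ≈ 11645.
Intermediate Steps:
Z = -24 (Z = 2 - 26 = -24)
S = 2*√2 (S = √8 = 2*√2 ≈ 2.8284)
R(k) = 1 + 2*√2/k (R(k) = k/k + (2*√2)/k = 1 + 2*√2/k)
M = 1/(222 + √2/8) (M = 1/((16 + 2*√2)/16 + 221) = 1/((1 + √2/8) + 221) = 1/(222 + √2/8) ≈ 0.0045009)
t(O) = -4 - 24*O
-47836/t(M) = -47836/(-4 - 24*(7104/1577087 - 4*√2/1577087)) = -47836/(-4 + (-170496/1577087 + 96*√2/1577087)) = -47836/(-6478844/1577087 + 96*√2/1577087)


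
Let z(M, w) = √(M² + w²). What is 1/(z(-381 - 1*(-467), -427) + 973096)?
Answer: 973096/946915635491 - 5*√7589/946915635491 ≈ 1.0272e-6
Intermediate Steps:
1/(z(-381 - 1*(-467), -427) + 973096) = 1/(√((-381 - 1*(-467))² + (-427)²) + 973096) = 1/(√((-381 + 467)² + 182329) + 973096) = 1/(√(86² + 182329) + 973096) = 1/(√(7396 + 182329) + 973096) = 1/(√189725 + 973096) = 1/(5*√7589 + 973096) = 1/(973096 + 5*√7589)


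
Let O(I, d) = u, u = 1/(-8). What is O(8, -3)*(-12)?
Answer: 3/2 ≈ 1.5000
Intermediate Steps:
u = -⅛ ≈ -0.12500
O(I, d) = -⅛
O(8, -3)*(-12) = -⅛*(-12) = 3/2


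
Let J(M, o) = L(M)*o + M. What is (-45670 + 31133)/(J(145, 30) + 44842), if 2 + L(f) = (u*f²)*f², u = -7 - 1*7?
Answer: 14537/185661217573 ≈ 7.8299e-8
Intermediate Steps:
u = -14 (u = -7 - 7 = -14)
L(f) = -2 - 14*f⁴ (L(f) = -2 + (-14*f²)*f² = -2 - 14*f⁴)
J(M, o) = M + o*(-2 - 14*M⁴) (J(M, o) = (-2 - 14*M⁴)*o + M = o*(-2 - 14*M⁴) + M = M + o*(-2 - 14*M⁴))
(-45670 + 31133)/(J(145, 30) + 44842) = (-45670 + 31133)/((145 - 2*30*(1 + 7*145⁴)) + 44842) = -14537/((145 - 2*30*(1 + 7*442050625)) + 44842) = -14537/((145 - 2*30*(1 + 3094354375)) + 44842) = -14537/((145 - 2*30*3094354376) + 44842) = -14537/((145 - 185661262560) + 44842) = -14537/(-185661262415 + 44842) = -14537/(-185661217573) = -14537*(-1/185661217573) = 14537/185661217573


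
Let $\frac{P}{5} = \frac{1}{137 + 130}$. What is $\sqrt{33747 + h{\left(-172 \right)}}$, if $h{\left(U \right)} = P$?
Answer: $\frac{\sqrt{2405791218}}{267} \approx 183.7$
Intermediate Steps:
$P = \frac{5}{267}$ ($P = \frac{5}{137 + 130} = \frac{5}{267} \approx 0.018727$)
$h{\left(U \right)} = \frac{5}{267}$
$\sqrt{33747 + h{\left(-172 \right)}} = \sqrt{33747 + \frac{5}{267}} = \sqrt{\frac{9010454}{267}} = \frac{\sqrt{2405791218}}{267}$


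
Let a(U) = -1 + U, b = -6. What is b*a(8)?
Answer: -42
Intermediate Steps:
b*a(8) = -6*(-1 + 8) = -6*7 = -42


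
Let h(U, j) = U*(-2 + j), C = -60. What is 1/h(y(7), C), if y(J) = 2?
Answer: -1/124 ≈ -0.0080645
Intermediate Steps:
1/h(y(7), C) = 1/(2*(-2 - 60)) = 1/(2*(-62)) = 1/(-124) = -1/124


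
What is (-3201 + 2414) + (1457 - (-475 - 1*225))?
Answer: 1370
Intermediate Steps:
(-3201 + 2414) + (1457 - (-475 - 1*225)) = -787 + (1457 - (-475 - 225)) = -787 + (1457 - 1*(-700)) = -787 + (1457 + 700) = -787 + 2157 = 1370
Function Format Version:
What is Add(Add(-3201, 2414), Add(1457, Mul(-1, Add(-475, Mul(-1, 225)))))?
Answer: 1370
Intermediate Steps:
Add(Add(-3201, 2414), Add(1457, Mul(-1, Add(-475, Mul(-1, 225))))) = Add(-787, Add(1457, Mul(-1, Add(-475, -225)))) = Add(-787, Add(1457, Mul(-1, -700))) = Add(-787, Add(1457, 700)) = Add(-787, 2157) = 1370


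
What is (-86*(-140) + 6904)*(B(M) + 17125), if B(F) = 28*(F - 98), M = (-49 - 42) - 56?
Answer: 194460160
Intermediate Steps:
M = -147 (M = -91 - 56 = -147)
B(F) = -2744 + 28*F (B(F) = 28*(-98 + F) = -2744 + 28*F)
(-86*(-140) + 6904)*(B(M) + 17125) = (-86*(-140) + 6904)*((-2744 + 28*(-147)) + 17125) = (12040 + 6904)*((-2744 - 4116) + 17125) = 18944*(-6860 + 17125) = 18944*10265 = 194460160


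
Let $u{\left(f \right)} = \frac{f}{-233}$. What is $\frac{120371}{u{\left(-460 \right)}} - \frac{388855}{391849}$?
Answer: $\frac{10989791769807}{180250540} \approx 60970.0$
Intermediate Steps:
$u{\left(f \right)} = - \frac{f}{233}$ ($u{\left(f \right)} = f \left(- \frac{1}{233}\right) = - \frac{f}{233}$)
$\frac{120371}{u{\left(-460 \right)}} - \frac{388855}{391849} = \frac{120371}{\left(- \frac{1}{233}\right) \left(-460\right)} - \frac{388855}{391849} = \frac{120371}{\frac{460}{233}} - \frac{388855}{391849} = 120371 \cdot \frac{233}{460} - \frac{388855}{391849} = \frac{28046443}{460} - \frac{388855}{391849} = \frac{10989791769807}{180250540}$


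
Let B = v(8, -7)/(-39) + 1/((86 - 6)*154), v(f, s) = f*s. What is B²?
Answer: 476043421681/230861030400 ≈ 2.0620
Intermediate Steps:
B = 689959/480480 (B = (8*(-7))/(-39) + 1/((86 - 6)*154) = -56*(-1/39) + (1/154)/80 = 56/39 + (1/80)*(1/154) = 56/39 + 1/12320 = 689959/480480 ≈ 1.4360)
B² = (689959/480480)² = 476043421681/230861030400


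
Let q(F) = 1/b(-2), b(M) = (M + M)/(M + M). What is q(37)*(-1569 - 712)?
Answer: -2281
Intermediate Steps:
b(M) = 1 (b(M) = (2*M)/((2*M)) = (2*M)*(1/(2*M)) = 1)
q(F) = 1 (q(F) = 1/1 = 1)
q(37)*(-1569 - 712) = 1*(-1569 - 712) = 1*(-2281) = -2281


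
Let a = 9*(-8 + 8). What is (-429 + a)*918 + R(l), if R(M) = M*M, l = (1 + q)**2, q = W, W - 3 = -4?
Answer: -393822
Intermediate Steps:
W = -1 (W = 3 - 4 = -1)
a = 0 (a = 9*0 = 0)
q = -1
l = 0 (l = (1 - 1)**2 = 0**2 = 0)
R(M) = M**2
(-429 + a)*918 + R(l) = (-429 + 0)*918 + 0**2 = -429*918 + 0 = -393822 + 0 = -393822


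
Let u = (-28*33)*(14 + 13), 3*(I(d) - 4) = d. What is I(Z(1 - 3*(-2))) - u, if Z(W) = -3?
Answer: 24951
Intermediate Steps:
I(d) = 4 + d/3
u = -24948 (u = -924*27 = -24948)
I(Z(1 - 3*(-2))) - u = (4 + (⅓)*(-3)) - 1*(-24948) = (4 - 1) + 24948 = 3 + 24948 = 24951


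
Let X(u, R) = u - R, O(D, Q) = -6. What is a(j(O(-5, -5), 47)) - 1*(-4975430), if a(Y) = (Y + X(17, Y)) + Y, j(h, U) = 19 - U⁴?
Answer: 95785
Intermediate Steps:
a(Y) = 17 + Y (a(Y) = (Y + (17 - Y)) + Y = 17 + Y)
a(j(O(-5, -5), 47)) - 1*(-4975430) = (17 + (19 - 1*47⁴)) - 1*(-4975430) = (17 + (19 - 1*4879681)) + 4975430 = (17 + (19 - 4879681)) + 4975430 = (17 - 4879662) + 4975430 = -4879645 + 4975430 = 95785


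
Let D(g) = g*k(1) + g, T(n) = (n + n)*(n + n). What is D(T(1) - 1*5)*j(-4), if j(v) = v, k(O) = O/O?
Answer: 8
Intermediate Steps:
T(n) = 4*n**2 (T(n) = (2*n)*(2*n) = 4*n**2)
k(O) = 1
D(g) = 2*g (D(g) = g*1 + g = g + g = 2*g)
D(T(1) - 1*5)*j(-4) = (2*(4*1**2 - 1*5))*(-4) = (2*(4*1 - 5))*(-4) = (2*(4 - 5))*(-4) = (2*(-1))*(-4) = -2*(-4) = 8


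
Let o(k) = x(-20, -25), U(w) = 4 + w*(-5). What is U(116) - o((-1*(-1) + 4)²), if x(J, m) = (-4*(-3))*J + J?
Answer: -316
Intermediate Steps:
x(J, m) = 13*J (x(J, m) = 12*J + J = 13*J)
U(w) = 4 - 5*w
o(k) = -260 (o(k) = 13*(-20) = -260)
U(116) - o((-1*(-1) + 4)²) = (4 - 5*116) - 1*(-260) = (4 - 580) + 260 = -576 + 260 = -316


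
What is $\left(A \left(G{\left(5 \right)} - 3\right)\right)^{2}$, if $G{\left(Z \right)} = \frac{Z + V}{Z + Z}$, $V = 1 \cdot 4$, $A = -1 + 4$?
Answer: $\frac{3969}{100} \approx 39.69$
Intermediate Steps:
$A = 3$
$V = 4$
$G{\left(Z \right)} = \frac{4 + Z}{2 Z}$ ($G{\left(Z \right)} = \frac{Z + 4}{Z + Z} = \frac{4 + Z}{2 Z}$)
$\left(A \left(G{\left(5 \right)} - 3\right)\right)^{2} = \left(3 \left(\frac{4 + 5}{2 \cdot 5} - 3\right)\right)^{2} = \left(3 \left(\frac{1}{2} \cdot \frac{1}{5} \cdot 9 - 3\right)\right)^{2} = \left(3 \left(\frac{9}{10} - 3\right)\right)^{2} = \left(3 \left(- \frac{21}{10}\right)\right)^{2} = \left(- \frac{63}{10}\right)^{2} = \frac{3969}{100}$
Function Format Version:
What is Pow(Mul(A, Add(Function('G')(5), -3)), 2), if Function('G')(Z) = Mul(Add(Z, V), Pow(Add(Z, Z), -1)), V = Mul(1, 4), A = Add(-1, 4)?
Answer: Rational(3969, 100) ≈ 39.690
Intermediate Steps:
A = 3
V = 4
Function('G')(Z) = Mul(Rational(1, 2), Pow(Z, -1), Add(4, Z)) (Function('G')(Z) = Mul(Add(Z, 4), Pow(Add(Z, Z), -1)) = Mul(Add(4, Z), Pow(Mul(2, Z), -1)) = Mul(Add(4, Z), Mul(Rational(1, 2), Pow(Z, -1))) = Mul(Rational(1, 2), Pow(Z, -1), Add(4, Z)))
Pow(Mul(A, Add(Function('G')(5), -3)), 2) = Pow(Mul(3, Add(Mul(Rational(1, 2), Pow(5, -1), Add(4, 5)), -3)), 2) = Pow(Mul(3, Add(Mul(Rational(1, 2), Rational(1, 5), 9), -3)), 2) = Pow(Mul(3, Add(Rational(9, 10), -3)), 2) = Pow(Mul(3, Rational(-21, 10)), 2) = Pow(Rational(-63, 10), 2) = Rational(3969, 100)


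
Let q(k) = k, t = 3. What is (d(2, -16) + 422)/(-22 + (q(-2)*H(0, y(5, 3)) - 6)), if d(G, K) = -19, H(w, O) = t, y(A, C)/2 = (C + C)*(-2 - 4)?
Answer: -403/34 ≈ -11.853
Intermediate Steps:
y(A, C) = -24*C (y(A, C) = 2*((C + C)*(-2 - 4)) = 2*((2*C)*(-6)) = 2*(-12*C) = -24*C)
H(w, O) = 3
(d(2, -16) + 422)/(-22 + (q(-2)*H(0, y(5, 3)) - 6)) = (-19 + 422)/(-22 + (-2*3 - 6)) = 403/(-22 + (-6 - 6)) = 403/(-22 - 12) = 403/(-34) = 403*(-1/34) = -403/34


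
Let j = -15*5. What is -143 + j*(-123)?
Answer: 9082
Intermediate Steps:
j = -75
-143 + j*(-123) = -143 - 75*(-123) = -143 + 9225 = 9082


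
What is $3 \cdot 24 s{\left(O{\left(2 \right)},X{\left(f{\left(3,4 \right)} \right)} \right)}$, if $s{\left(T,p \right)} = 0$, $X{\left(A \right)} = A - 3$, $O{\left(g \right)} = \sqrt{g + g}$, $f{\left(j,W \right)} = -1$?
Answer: $0$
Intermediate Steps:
$O{\left(g \right)} = \sqrt{2} \sqrt{g}$ ($O{\left(g \right)} = \sqrt{2 g} = \sqrt{2} \sqrt{g}$)
$X{\left(A \right)} = -3 + A$
$3 \cdot 24 s{\left(O{\left(2 \right)},X{\left(f{\left(3,4 \right)} \right)} \right)} = 3 \cdot 24 \cdot 0 = 72 \cdot 0 = 0$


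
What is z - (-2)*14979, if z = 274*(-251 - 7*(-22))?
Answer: 3380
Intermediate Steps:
z = -26578 (z = 274*(-251 + 154) = 274*(-97) = -26578)
z - (-2)*14979 = -26578 - (-2)*14979 = -26578 - 1*(-29958) = -26578 + 29958 = 3380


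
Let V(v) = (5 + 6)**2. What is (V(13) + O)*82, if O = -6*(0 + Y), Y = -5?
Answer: 12382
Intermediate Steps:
V(v) = 121 (V(v) = 11**2 = 121)
O = 30 (O = -6*(0 - 5) = -6*(-5) = 30)
(V(13) + O)*82 = (121 + 30)*82 = 151*82 = 12382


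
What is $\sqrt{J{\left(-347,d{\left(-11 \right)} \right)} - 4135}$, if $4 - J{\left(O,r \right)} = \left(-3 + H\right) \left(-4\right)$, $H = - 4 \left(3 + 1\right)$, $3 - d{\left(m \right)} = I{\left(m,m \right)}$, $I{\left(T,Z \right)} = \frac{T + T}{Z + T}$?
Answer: $i \sqrt{4207} \approx 64.861 i$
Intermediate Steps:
$I{\left(T,Z \right)} = \frac{2 T}{T + Z}$
$d{\left(m \right)} = 2$ ($d{\left(m \right)} = 3 - \frac{2 m}{m + m} = 3 - \frac{2 m}{2 m} = 3 - 2 m \frac{1}{2 m} = 3 - 1 = 2$)
$H = -16$ ($H = \left(-4\right) 4 = -16$)
$J{\left(O,r \right)} = -72$ ($J{\left(O,r \right)} = 4 - \left(-3 - 16\right) \left(-4\right) = 4 - \left(-19\right) \left(-4\right) = 4 - 76 = -72$)
$\sqrt{J{\left(-347,d{\left(-11 \right)} \right)} - 4135} = \sqrt{-72 - 4135} = \sqrt{-4207} = i \sqrt{4207}$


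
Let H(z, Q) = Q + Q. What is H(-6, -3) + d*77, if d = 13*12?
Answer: 12006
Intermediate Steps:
H(z, Q) = 2*Q
d = 156
H(-6, -3) + d*77 = 2*(-3) + 156*77 = -6 + 12012 = 12006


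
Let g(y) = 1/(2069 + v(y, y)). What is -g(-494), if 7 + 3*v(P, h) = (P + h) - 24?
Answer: -3/5188 ≈ -0.00057826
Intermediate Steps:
v(P, h) = -31/3 + P/3 + h/3 (v(P, h) = -7/3 + ((P + h) - 24)/3 = -7/3 + (-24 + P + h)/3 = -7/3 + (-8 + P/3 + h/3) = -31/3 + P/3 + h/3)
g(y) = 1/(6176/3 + 2*y/3) (g(y) = 1/(2069 + (-31/3 + y/3 + y/3)) = 1/(2069 + (-31/3 + 2*y/3)) = 1/(6176/3 + 2*y/3))
-g(-494) = -3/(2*(3088 - 494)) = -3/(2*2594) = -1*3/5188 = -3/5188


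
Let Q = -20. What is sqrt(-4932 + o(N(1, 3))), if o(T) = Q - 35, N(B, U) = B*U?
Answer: I*sqrt(4987) ≈ 70.619*I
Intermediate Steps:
o(T) = -55 (o(T) = -20 - 35 = -55)
sqrt(-4932 + o(N(1, 3))) = sqrt(-4932 - 55) = sqrt(-4987) = I*sqrt(4987)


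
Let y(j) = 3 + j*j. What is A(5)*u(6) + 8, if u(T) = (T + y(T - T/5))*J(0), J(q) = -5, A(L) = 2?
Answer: -1562/5 ≈ -312.40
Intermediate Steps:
y(j) = 3 + j**2
u(T) = -15 - 5*T - 16*T**2/5 (u(T) = (T + (3 + (T - T/5)**2))*(-5) = (T + (3 + (4*T/5)**2))*(-5) = (T + (3 + 16*T**2/25))*(-5) = (3 + T + 16*T**2/25)*(-5) = -15 - 5*T - 16*T**2/5)
A(5)*u(6) + 8 = 2*(-15 - 5*6 - 16/5*6**2) + 8 = 2*(-15 - 30 - 16/5*36) + 8 = 2*(-15 - 30 - 576/5) + 8 = 2*(-801/5) + 8 = -1602/5 + 8 = -1562/5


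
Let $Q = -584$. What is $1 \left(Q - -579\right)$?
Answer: $-5$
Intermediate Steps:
$1 \left(Q - -579\right) = 1 \left(-584 - -579\right) = 1 \left(-584 + 579\right) = 1 \left(-5\right) = -5$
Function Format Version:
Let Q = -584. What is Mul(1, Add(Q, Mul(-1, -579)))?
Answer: -5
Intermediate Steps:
Mul(1, Add(Q, Mul(-1, -579))) = Mul(1, Add(-584, Mul(-1, -579))) = Mul(1, Add(-584, 579)) = Mul(1, -5) = -5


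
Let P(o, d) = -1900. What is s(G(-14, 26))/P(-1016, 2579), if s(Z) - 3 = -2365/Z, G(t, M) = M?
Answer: 2287/49400 ≈ 0.046296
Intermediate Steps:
s(Z) = 3 - 2365/Z
s(G(-14, 26))/P(-1016, 2579) = (3 - 2365/26)/(-1900) = (3 - 2365*1/26)*(-1/1900) = (3 - 2365/26)*(-1/1900) = -2287/26*(-1/1900) = 2287/49400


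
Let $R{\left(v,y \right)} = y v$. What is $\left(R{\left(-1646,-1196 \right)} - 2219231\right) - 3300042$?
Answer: $-3550657$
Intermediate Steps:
$R{\left(v,y \right)} = v y$
$\left(R{\left(-1646,-1196 \right)} - 2219231\right) - 3300042 = \left(\left(-1646\right) \left(-1196\right) - 2219231\right) - 3300042 = \left(1968616 - 2219231\right) - 3300042 = -250615 - 3300042 = -3550657$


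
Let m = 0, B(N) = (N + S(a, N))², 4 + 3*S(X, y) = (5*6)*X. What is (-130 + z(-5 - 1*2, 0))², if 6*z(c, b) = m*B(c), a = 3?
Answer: 16900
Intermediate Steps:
S(X, y) = -4/3 + 10*X (S(X, y) = -4/3 + ((5*6)*X)/3 = -4/3 + (30*X)/3 = -4/3 + 10*X)
B(N) = (86/3 + N)² (B(N) = (N + (-4/3 + 10*3))² = (N + (-4/3 + 30))² = (N + 86/3)² = (86/3 + N)²)
z(c, b) = 0 (z(c, b) = (0*((86 + 3*c)²/9))/6 = (⅙)*0 = 0)
(-130 + z(-5 - 1*2, 0))² = (-130 + 0)² = (-130)² = 16900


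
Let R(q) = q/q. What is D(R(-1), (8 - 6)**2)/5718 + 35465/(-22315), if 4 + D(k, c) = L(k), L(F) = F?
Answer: -13523721/8506478 ≈ -1.5898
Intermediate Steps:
R(q) = 1
D(k, c) = -4 + k
D(R(-1), (8 - 6)**2)/5718 + 35465/(-22315) = (-4 + 1)/5718 + 35465/(-22315) = -3*1/5718 + 35465*(-1/22315) = -1/1906 - 7093/4463 = -13523721/8506478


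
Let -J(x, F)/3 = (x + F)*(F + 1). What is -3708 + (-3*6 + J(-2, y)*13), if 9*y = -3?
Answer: -10996/3 ≈ -3665.3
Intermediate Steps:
y = -⅓ (y = (⅑)*(-3) = -⅓ ≈ -0.33333)
J(x, F) = -3*(1 + F)*(F + x) (J(x, F) = -3*(x + F)*(F + 1) = -3*(F + x)*(1 + F) = -3*(1 + F)*(F + x))
-3708 + (-3*6 + J(-2, y)*13) = -3708 + (-3*6 + (-3*(-⅓) - 3*(-2) - 3*(-⅓)² - 3*(-⅓)*(-2))*13) = -3708 + (-18 + (1 + 6 - 3*⅑ - 2)*13) = -3708 + (-18 + (1 + 6 - ⅓ - 2)*13) = -3708 + (-18 + (14/3)*13) = -3708 + (-18 + 182/3) = -3708 + 128/3 = -10996/3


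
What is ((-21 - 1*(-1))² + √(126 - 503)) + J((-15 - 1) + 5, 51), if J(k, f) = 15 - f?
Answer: 364 + I*√377 ≈ 364.0 + 19.416*I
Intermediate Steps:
((-21 - 1*(-1))² + √(126 - 503)) + J((-15 - 1) + 5, 51) = ((-21 - 1*(-1))² + √(126 - 503)) + (15 - 1*51) = ((-21 + 1)² + √(-377)) + (15 - 51) = ((-20)² + I*√377) - 36 = (400 + I*√377) - 36 = 364 + I*√377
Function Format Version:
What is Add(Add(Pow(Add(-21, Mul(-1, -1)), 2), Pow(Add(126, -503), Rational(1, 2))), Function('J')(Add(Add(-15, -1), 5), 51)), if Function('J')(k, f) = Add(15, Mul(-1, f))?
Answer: Add(364, Mul(I, Pow(377, Rational(1, 2)))) ≈ Add(364.00, Mul(19.416, I))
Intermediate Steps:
Add(Add(Pow(Add(-21, Mul(-1, -1)), 2), Pow(Add(126, -503), Rational(1, 2))), Function('J')(Add(Add(-15, -1), 5), 51)) = Add(Add(Pow(Add(-21, Mul(-1, -1)), 2), Pow(Add(126, -503), Rational(1, 2))), Add(15, Mul(-1, 51))) = Add(Add(Pow(Add(-21, 1), 2), Pow(-377, Rational(1, 2))), Add(15, -51)) = Add(Add(Pow(-20, 2), Mul(I, Pow(377, Rational(1, 2)))), -36) = Add(Add(400, Mul(I, Pow(377, Rational(1, 2)))), -36) = Add(364, Mul(I, Pow(377, Rational(1, 2))))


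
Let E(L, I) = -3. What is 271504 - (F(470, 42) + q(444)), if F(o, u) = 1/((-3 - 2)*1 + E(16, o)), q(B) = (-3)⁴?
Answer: 2171385/8 ≈ 2.7142e+5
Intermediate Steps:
q(B) = 81
F(o, u) = -⅛ (F(o, u) = 1/((-3 - 2)*1 - 3) = 1/(-5*1 - 3) = 1/(-5 - 3) = 1/(-8) = -⅛)
271504 - (F(470, 42) + q(444)) = 271504 - (-⅛ + 81) = 271504 - 1*647/8 = 271504 - 647/8 = 2171385/8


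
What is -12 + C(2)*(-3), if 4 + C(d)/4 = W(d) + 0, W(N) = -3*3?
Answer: 144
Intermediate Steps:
W(N) = -9
C(d) = -52 (C(d) = -16 + 4*(-9 + 0) = -16 + 4*(-9) = -16 - 36 = -52)
-12 + C(2)*(-3) = -12 - 52*(-3) = -12 + 156 = 144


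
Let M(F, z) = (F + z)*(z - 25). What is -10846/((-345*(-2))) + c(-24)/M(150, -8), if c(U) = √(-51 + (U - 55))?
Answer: -5423/345 - I*√130/4686 ≈ -15.719 - 0.0024332*I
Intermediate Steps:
c(U) = √(-106 + U) (c(U) = √(-51 + (-55 + U)) = √(-106 + U))
M(F, z) = (-25 + z)*(F + z) (M(F, z) = (F + z)*(-25 + z) = (-25 + z)*(F + z))
-10846/((-345*(-2))) + c(-24)/M(150, -8) = -10846/((-345*(-2))) + √(-106 - 24)/((-8)² - 25*150 - 25*(-8) + 150*(-8)) = -10846/690 + √(-130)/(64 - 3750 + 200 - 1200) = -10846*1/690 + (I*√130)/(-4686) = -5423/345 + (I*√130)*(-1/4686) = -5423/345 - I*√130/4686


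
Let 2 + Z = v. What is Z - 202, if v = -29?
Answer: -233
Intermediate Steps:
Z = -31 (Z = -2 - 29 = -31)
Z - 202 = -31 - 202 = -233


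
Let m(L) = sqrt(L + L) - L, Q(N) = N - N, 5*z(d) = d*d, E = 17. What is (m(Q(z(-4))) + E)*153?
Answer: 2601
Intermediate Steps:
z(d) = d**2/5 (z(d) = (d*d)/5 = d**2/5)
Q(N) = 0
m(L) = -L + sqrt(2)*sqrt(L) (m(L) = sqrt(2*L) - L = sqrt(2)*sqrt(L) - L = -L + sqrt(2)*sqrt(L))
(m(Q(z(-4))) + E)*153 = ((-1*0 + sqrt(2)*sqrt(0)) + 17)*153 = ((0 + sqrt(2)*0) + 17)*153 = ((0 + 0) + 17)*153 = (0 + 17)*153 = 17*153 = 2601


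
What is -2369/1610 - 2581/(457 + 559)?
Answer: -142659/35560 ≈ -4.0118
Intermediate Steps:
-2369/1610 - 2581/(457 + 559) = -2369*1/1610 - 2581/1016 = -103/70 - 2581*1/1016 = -103/70 - 2581/1016 = -142659/35560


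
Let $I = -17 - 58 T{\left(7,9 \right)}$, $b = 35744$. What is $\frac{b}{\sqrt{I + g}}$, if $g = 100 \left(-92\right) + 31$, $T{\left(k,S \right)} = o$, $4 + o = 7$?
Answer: $- \frac{8936 i \sqrt{65}}{195} \approx - 369.46 i$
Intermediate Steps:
$o = 3$ ($o = -4 + 7 = 3$)
$T{\left(k,S \right)} = 3$
$g = -9169$ ($g = -9200 + 31 = -9169$)
$I = -191$ ($I = -17 - 174 = -191$)
$\frac{b}{\sqrt{I + g}} = \frac{35744}{\sqrt{-191 - 9169}} = \frac{35744}{\sqrt{-9360}} = \frac{35744}{12 i \sqrt{65}} = 35744 \left(- \frac{i \sqrt{65}}{780}\right) = - \frac{8936 i \sqrt{65}}{195}$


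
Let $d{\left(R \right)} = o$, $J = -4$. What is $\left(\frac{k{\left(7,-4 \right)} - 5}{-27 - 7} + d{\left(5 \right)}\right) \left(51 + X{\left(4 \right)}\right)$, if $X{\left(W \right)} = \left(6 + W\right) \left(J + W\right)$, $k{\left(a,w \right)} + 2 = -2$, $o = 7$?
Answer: $\frac{741}{2} \approx 370.5$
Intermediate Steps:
$d{\left(R \right)} = 7$
$k{\left(a,w \right)} = -4$ ($k{\left(a,w \right)} = -2 - 2 = -4$)
$X{\left(W \right)} = \left(-4 + W\right) \left(6 + W\right)$ ($X{\left(W \right)} = \left(6 + W\right) \left(-4 + W\right) = \left(-4 + W\right) \left(6 + W\right)$)
$\left(\frac{k{\left(7,-4 \right)} - 5}{-27 - 7} + d{\left(5 \right)}\right) \left(51 + X{\left(4 \right)}\right) = \left(\frac{-4 - 5}{-27 - 7} + 7\right) \left(51 + \left(-24 + 4^{2} + 2 \cdot 4\right)\right) = \left(- \frac{9}{-34} + 7\right) \left(51 + \left(-24 + 16 + 8\right)\right) = \left(\left(-9\right) \left(- \frac{1}{34}\right) + 7\right) \left(51 + 0\right) = \left(\frac{9}{34} + 7\right) 51 = \frac{247}{34} \cdot 51 = \frac{741}{2}$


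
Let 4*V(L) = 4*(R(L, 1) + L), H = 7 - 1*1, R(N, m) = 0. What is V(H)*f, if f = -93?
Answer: -558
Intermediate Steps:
H = 6 (H = 7 - 1 = 6)
V(L) = L (V(L) = (4*(0 + L))/4 = (4*L)/4 = L)
V(H)*f = 6*(-93) = -558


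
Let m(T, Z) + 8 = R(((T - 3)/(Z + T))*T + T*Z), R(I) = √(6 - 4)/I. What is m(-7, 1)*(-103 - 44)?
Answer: 1176 + 63*√2/8 ≈ 1187.1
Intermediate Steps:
R(I) = √2/I
m(T, Z) = -8 + √2/(T*Z + T*(-3 + T)/(T + Z)) (m(T, Z) = -8 + √2/(((T - 3)/(Z + T))*T + T*Z) = -8 + √2/(((-3 + T)/(T + Z))*T + T*Z) = -8 + √2/(T*(-3 + T)/(T + Z) + T*Z) = -8 + √2/(T*Z + T*(-3 + T)/(T + Z)))
m(-7, 1)*(-103 - 44) = ((√2*(-7 + 1) - 8*(-7)*(-3 - 7 + 1*(-7 + 1)))/((-7)*(-3 - 7 + 1*(-7 + 1))))*(-103 - 44) = -(√2*(-6) - 8*(-7)*(-3 - 7 + 1*(-6)))/(7*(-3 - 7 + 1*(-6)))*(-147) = -(-6*√2 - 8*(-7)*(-3 - 7 - 6))/(7*(-3 - 7 - 6))*(-147) = -⅐*(-6*√2 - 8*(-7)*(-16))/(-16)*(-147) = -⅐*(-1/16)*(-6*√2 - 896)*(-147) = -⅐*(-1/16)*(-896 - 6*√2)*(-147) = (-8 - 3*√2/56)*(-147) = 1176 + 63*√2/8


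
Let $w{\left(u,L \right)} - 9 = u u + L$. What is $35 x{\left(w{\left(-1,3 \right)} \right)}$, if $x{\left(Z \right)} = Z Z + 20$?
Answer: $6615$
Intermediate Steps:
$w{\left(u,L \right)} = 9 + L + u^{2}$ ($w{\left(u,L \right)} = 9 + \left(u u + L\right) = 9 + \left(u^{2} + L\right) = 9 + \left(L + u^{2}\right) = 9 + L + u^{2}$)
$x{\left(Z \right)} = 20 + Z^{2}$ ($x{\left(Z \right)} = Z^{2} + 20 = 20 + Z^{2}$)
$35 x{\left(w{\left(-1,3 \right)} \right)} = 35 \left(20 + \left(9 + 3 + \left(-1\right)^{2}\right)^{2}\right) = 35 \left(20 + \left(9 + 3 + 1\right)^{2}\right) = 35 \left(20 + 13^{2}\right) = 35 \left(20 + 169\right) = 35 \cdot 189 = 6615$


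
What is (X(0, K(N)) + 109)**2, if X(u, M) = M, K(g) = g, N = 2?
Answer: 12321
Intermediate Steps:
(X(0, K(N)) + 109)**2 = (2 + 109)**2 = 111**2 = 12321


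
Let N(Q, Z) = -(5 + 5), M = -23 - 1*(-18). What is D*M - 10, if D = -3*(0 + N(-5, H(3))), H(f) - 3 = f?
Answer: -160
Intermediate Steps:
M = -5 (M = -23 + 18 = -5)
H(f) = 3 + f
N(Q, Z) = -10 (N(Q, Z) = -1*10 = -10)
D = 30 (D = -3*(0 - 10) = -3*(-10) = 30)
D*M - 10 = 30*(-5) - 10 = -150 - 10 = -160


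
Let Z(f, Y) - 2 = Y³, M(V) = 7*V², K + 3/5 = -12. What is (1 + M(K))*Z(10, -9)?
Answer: -20216416/25 ≈ -8.0866e+5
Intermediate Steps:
K = -63/5 (K = -⅗ - 12 = -63/5 ≈ -12.600)
Z(f, Y) = 2 + Y³
(1 + M(K))*Z(10, -9) = (1 + 7*(-63/5)²)*(2 + (-9)³) = (1 + 7*(3969/25))*(2 - 729) = (1 + 27783/25)*(-727) = (27808/25)*(-727) = -20216416/25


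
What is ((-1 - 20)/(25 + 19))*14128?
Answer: -74172/11 ≈ -6742.9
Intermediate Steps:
((-1 - 20)/(25 + 19))*14128 = -21/44*14128 = -74172/11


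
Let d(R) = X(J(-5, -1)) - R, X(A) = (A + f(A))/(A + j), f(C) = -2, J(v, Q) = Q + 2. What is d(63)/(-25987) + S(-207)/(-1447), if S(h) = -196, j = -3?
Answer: 10367779/75206378 ≈ 0.13786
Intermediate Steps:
J(v, Q) = 2 + Q
X(A) = (-2 + A)/(-3 + A) (X(A) = (A - 2)/(A - 3) = (-2 + A)/(-3 + A))
d(R) = ½ - R (d(R) = (-2 + (2 - 1))/(-3 + (2 - 1)) - R = (-2 + 1)/(-3 + 1) - R = -1/(-2) - R = -½*(-1) - R = ½ - R)
d(63)/(-25987) + S(-207)/(-1447) = (½ - 1*63)/(-25987) - 196/(-1447) = (½ - 63)*(-1/25987) - 196*(-1/1447) = -125/2*(-1/25987) + 196/1447 = 125/51974 + 196/1447 = 10367779/75206378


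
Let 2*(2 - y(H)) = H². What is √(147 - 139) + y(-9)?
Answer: -77/2 + 2*√2 ≈ -35.672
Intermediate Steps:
y(H) = 2 - H²/2
√(147 - 139) + y(-9) = √(147 - 139) + (2 - ½*(-9)²) = √8 + (2 - ½*81) = 2*√2 + (2 - 81/2) = 2*√2 - 77/2 = -77/2 + 2*√2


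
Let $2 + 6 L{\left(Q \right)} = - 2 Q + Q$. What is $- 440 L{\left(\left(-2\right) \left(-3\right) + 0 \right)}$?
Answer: $\frac{1760}{3} \approx 586.67$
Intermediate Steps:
$L{\left(Q \right)} = - \frac{1}{3} - \frac{Q}{6}$ ($L{\left(Q \right)} = - \frac{1}{3} + \frac{- 2 Q + Q}{6} = - \frac{1}{3} + \frac{\left(-1\right) Q}{6} = - \frac{1}{3} - \frac{Q}{6}$)
$- 440 L{\left(\left(-2\right) \left(-3\right) + 0 \right)} = - 440 \left(- \frac{1}{3} - \frac{\left(-2\right) \left(-3\right) + 0}{6}\right) = - 440 \left(- \frac{1}{3} - \frac{6 + 0}{6}\right) = - 440 \left(- \frac{1}{3} - 1\right) = \left(-440\right) \left(- \frac{4}{3}\right) = \frac{1760}{3}$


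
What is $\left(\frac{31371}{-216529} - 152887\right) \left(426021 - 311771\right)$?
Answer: $- \frac{3782189192864500}{216529} \approx -1.7467 \cdot 10^{10}$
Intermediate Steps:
$\left(\frac{31371}{-216529} - 152887\right) \left(426021 - 311771\right) = \left(31371 \left(- \frac{1}{216529}\right) - 152887\right) 114250 = \left(- \frac{31371}{216529} - 152887\right) 114250 = \left(- \frac{33104500594}{216529}\right) 114250 = - \frac{3782189192864500}{216529}$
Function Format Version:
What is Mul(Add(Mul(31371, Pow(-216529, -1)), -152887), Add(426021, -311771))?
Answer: Rational(-3782189192864500, 216529) ≈ -1.7467e+10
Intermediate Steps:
Mul(Add(Mul(31371, Pow(-216529, -1)), -152887), Add(426021, -311771)) = Mul(Add(Mul(31371, Rational(-1, 216529)), -152887), 114250) = Mul(Add(Rational(-31371, 216529), -152887), 114250) = Mul(Rational(-33104500594, 216529), 114250) = Rational(-3782189192864500, 216529)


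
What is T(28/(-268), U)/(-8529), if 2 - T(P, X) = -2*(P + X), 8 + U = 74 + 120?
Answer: -8348/190481 ≈ -0.043826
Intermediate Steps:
U = 186 (U = -8 + (74 + 120) = -8 + 194 = 186)
T(P, X) = 2 + 2*P + 2*X (T(P, X) = 2 - (-2)*(P + X) = 2 - (-2*P - 2*X) = 2 + (2*P + 2*X) = 2 + 2*P + 2*X)
T(28/(-268), U)/(-8529) = (2 + 2*(28/(-268)) + 2*186)/(-8529) = (2 + 2*(28*(-1/268)) + 372)*(-1/8529) = (2 + 2*(-7/67) + 372)*(-1/8529) = (2 - 14/67 + 372)*(-1/8529) = (25044/67)*(-1/8529) = -8348/190481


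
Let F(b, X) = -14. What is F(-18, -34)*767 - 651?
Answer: -11389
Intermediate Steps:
F(-18, -34)*767 - 651 = -14*767 - 651 = -10738 - 651 = -11389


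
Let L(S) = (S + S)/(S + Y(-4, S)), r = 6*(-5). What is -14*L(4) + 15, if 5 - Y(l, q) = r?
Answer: 473/39 ≈ 12.128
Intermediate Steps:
r = -30
Y(l, q) = 35 (Y(l, q) = 5 - 1*(-30) = 5 + 30 = 35)
L(S) = 2*S/(35 + S) (L(S) = (S + S)/(S + 35) = (2*S)/(35 + S) = 2*S/(35 + S))
-14*L(4) + 15 = -28*4/(35 + 4) + 15 = -28*4/39 + 15 = -14*8/39 + 15 = -112/39 + 15 = 473/39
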